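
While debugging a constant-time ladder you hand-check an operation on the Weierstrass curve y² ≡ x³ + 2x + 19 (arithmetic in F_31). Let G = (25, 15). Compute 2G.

tangent at (25, 15): λ = (3·25² + 2)/(2·15) ≡ 17/30. 30⁻¹ ≡ 30 (mod 31) since 30·30 = 900 ≡ 1, so λ ≡ 17·30 ≡ 14.
  x = λ² - 25 - 25 = 196 - 50 ≡ 22; y = λ·(25 - 22) - 15 ≡ 27. → (22, 27)

(22, 27)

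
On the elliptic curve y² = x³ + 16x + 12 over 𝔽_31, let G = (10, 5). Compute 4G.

Repeated addition: build up to 4G.
2G: tangent at (10, 5): λ = (3·10² + 16)/(2·5) ≡ 6/10. 10⁻¹ ≡ 28 (mod 31) since 10·28 = 280 ≡ 1, so λ ≡ 6·28 ≡ 13.
  x = λ² - 10 - 10 = 169 - 20 ≡ 25; y = λ·(10 - 25) - 5 ≡ 17. → (25, 17)
3G: (25, 17) + (10, 5). λ = (5 - 17)/(10 - 25) ≡ 19/16 mod 31. 16⁻¹ ≡ 2 (mod 31), so λ ≡ 7.
  x = λ² - 25 - 10 = 49 - 35 ≡ 14; y = λ·(25 - 14) - 17 ≡ 29. → (14, 29)
4G: (14, 29) + (10, 5). λ = (5 - 29)/(10 - 14) ≡ 7/27 mod 31. 27⁻¹ ≡ 23 (mod 31) since 27·23 = 621 ≡ 1, so λ ≡ 6.
  x = λ² - 14 - 10 = 36 - 24 ≡ 12; y = λ·(14 - 12) - 29 ≡ 14. → (12, 14)

(12, 14)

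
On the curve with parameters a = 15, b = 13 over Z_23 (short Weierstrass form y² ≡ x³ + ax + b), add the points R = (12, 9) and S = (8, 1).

(12, 9) + (8, 1). λ = (1 - 9)/(8 - 12) ≡ 15/19 mod 23. 19⁻¹ ≡ 17 (mod 23), so λ ≡ 2.
  x = λ² - 12 - 8 = 4 - 20 ≡ 7; y = λ·(12 - 7) - 9 ≡ 1. → (7, 1)

(7, 1)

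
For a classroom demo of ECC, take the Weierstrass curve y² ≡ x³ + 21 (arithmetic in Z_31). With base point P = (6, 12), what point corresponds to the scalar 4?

Double-and-add on 4 = (100)₂. Start with P = (6, 12) for the leading 1-bit.
double: tangent at (6, 12): λ = (3·6² + 0)/(2·12) ≡ 15/24. 24⁻¹ ≡ 22 (mod 31), so λ ≡ 15·22 ≡ 20.
  x = λ² - 6 - 6 = 400 - 12 ≡ 16; y = λ·(6 - 16) - 12 ≡ 5. → (16, 5)
double: tangent at (16, 5): λ = (3·16² + 0)/(2·5) ≡ 24/10. 10⁻¹ ≡ 28 (mod 31) since 10·28 = 280 ≡ 1, so λ ≡ 24·28 ≡ 21.
  x = λ² - 16 - 16 = 441 - 32 ≡ 6; y = λ·(16 - 6) - 5 ≡ 19. → (6, 19)

(6, 19)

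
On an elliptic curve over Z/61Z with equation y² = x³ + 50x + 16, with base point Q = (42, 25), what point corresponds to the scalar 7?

(57, 22)

Double-and-add on 7 = (111)₂. Start with Q = (42, 25) for the leading 1-bit.
double: tangent at (42, 25): λ = (3·42² + 50)/(2·25) ≡ 35/50. 50⁻¹ ≡ 11 (mod 61), so λ ≡ 35·11 ≡ 19.
  x = λ² - 42 - 42 = 361 - 84 ≡ 33; y = λ·(42 - 33) - 25 ≡ 24. → (33, 24)
add Q: (33, 24) + (42, 25). λ = (25 - 24)/(42 - 33) ≡ 1/9 mod 61. 9⁻¹ ≡ 34 (mod 61), so λ ≡ 34.
  x = λ² - 33 - 42 = 1156 - 75 ≡ 44; y = λ·(33 - 44) - 24 ≡ 29. → (44, 29)
double: tangent at (44, 29): λ = (3·44² + 50)/(2·29) ≡ 2/58. 58⁻¹ ≡ 20 (mod 61), so λ ≡ 2·20 ≡ 40.
  x = λ² - 44 - 44 = 1600 - 88 ≡ 48; y = λ·(44 - 48) - 29 ≡ 55. → (48, 55)
add Q: (48, 55) + (42, 25). λ = (25 - 55)/(42 - 48) ≡ 31/55 mod 61. 55⁻¹ ≡ 10 (mod 61) since 55·10 = 550 ≡ 1, so λ ≡ 5.
  x = λ² - 48 - 42 = 25 - 90 ≡ 57; y = λ·(48 - 57) - 55 ≡ 22. → (57, 22)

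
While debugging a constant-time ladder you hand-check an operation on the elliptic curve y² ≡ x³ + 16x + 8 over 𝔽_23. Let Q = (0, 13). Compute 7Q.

(19, 15)

Double-and-add on 7 = (111)₂. Start with Q = (0, 13) for the leading 1-bit.
double: tangent at (0, 13): λ = (3·0² + 16)/(2·13) ≡ 16/3. 3⁻¹ ≡ 8 (mod 23), so λ ≡ 16·8 ≡ 13.
  x = λ² - 0 - 0 = 169 - 0 ≡ 8; y = λ·(0 - 8) - 13 ≡ 21. → (8, 21)
add Q: (8, 21) + (0, 13). λ = (13 - 21)/(0 - 8) ≡ 15/15 mod 23. 15⁻¹ ≡ 20 (mod 23), so λ ≡ 1.
  x = λ² - 8 - 0 = 1 - 8 ≡ 16; y = λ·(8 - 16) - 21 ≡ 17. → (16, 17)
double: tangent at (16, 17): λ = (3·16² + 16)/(2·17) ≡ 2/11. 11⁻¹ ≡ 21 (mod 23), so λ ≡ 2·21 ≡ 19.
  x = λ² - 16 - 16 = 361 - 32 ≡ 7; y = λ·(16 - 7) - 17 ≡ 16. → (7, 16)
add Q: (7, 16) + (0, 13). λ = (13 - 16)/(0 - 7) ≡ 20/16 mod 23. 16⁻¹ ≡ 13 (mod 23), so λ ≡ 7.
  x = λ² - 7 - 0 = 49 - 7 ≡ 19; y = λ·(7 - 19) - 16 ≡ 15. → (19, 15)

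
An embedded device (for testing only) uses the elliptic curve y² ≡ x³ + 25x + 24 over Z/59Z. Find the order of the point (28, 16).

3

2P: tangent at (28, 16): λ = (3·28² + 25)/(2·16) ≡ 17/32. 32⁻¹ ≡ 24 (mod 59) since 32·24 = 768 ≡ 1, so λ ≡ 17·24 ≡ 54.
  x = λ² - 28 - 28 = 2916 - 56 ≡ 28; y = λ·(28 - 28) - 16 ≡ 43. → (28, 43)
3P: (28, 43) + (28, 16): same x and y₁ ≡ -y₂, so the sum is ∞.
3P = ∞, so the order is 3.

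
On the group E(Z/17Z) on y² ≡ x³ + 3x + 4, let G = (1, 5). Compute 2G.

(14, 11)

tangent at (1, 5): λ = (3·1² + 3)/(2·5) ≡ 6/10. 10⁻¹ ≡ 12 (mod 17) since 10·12 = 120 ≡ 1, so λ ≡ 6·12 ≡ 4.
  x = λ² - 1 - 1 = 16 - 2 ≡ 14; y = λ·(1 - 14) - 5 ≡ 11. → (14, 11)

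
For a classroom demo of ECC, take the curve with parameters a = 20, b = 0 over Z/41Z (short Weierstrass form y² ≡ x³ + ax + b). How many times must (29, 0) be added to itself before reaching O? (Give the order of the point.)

2

2P: (29, 0) + (29, 0): same x and y₁ ≡ -y₂, so the sum is O.
2P = O, so the order is 2.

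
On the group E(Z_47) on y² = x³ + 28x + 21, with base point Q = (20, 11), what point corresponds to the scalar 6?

Repeated addition: build up to 6Q.
2Q: tangent at (20, 11): λ = (3·20² + 28)/(2·11) ≡ 6/22. 22⁻¹ ≡ 15 (mod 47) since 22·15 = 330 ≡ 1, so λ ≡ 6·15 ≡ 43.
  x = λ² - 20 - 20 = 1849 - 40 ≡ 23; y = λ·(20 - 23) - 11 ≡ 1. → (23, 1)
3Q: (23, 1) + (20, 11). λ = (11 - 1)/(20 - 23) ≡ 10/44 mod 47. 44⁻¹ ≡ 31 (mod 47), so λ ≡ 28.
  x = λ² - 23 - 20 = 784 - 43 ≡ 36; y = λ·(23 - 36) - 1 ≡ 11. → (36, 11)
4Q: (36, 11) + (20, 11). λ = (11 - 11)/(20 - 36) ≡ 0/31 mod 47. 31⁻¹ ≡ 44 (mod 47), so λ ≡ 0.
  x = λ² - 36 - 20 = 0 - 56 ≡ 38; y = λ·(36 - 38) - 11 ≡ 36. → (38, 36)
5Q: (38, 36) + (20, 11). λ = (11 - 36)/(20 - 38) ≡ 22/29 mod 47. 29⁻¹ ≡ 13 (mod 47) since 29·13 = 377 ≡ 1, so λ ≡ 4.
  x = λ² - 38 - 20 = 16 - 58 ≡ 5; y = λ·(38 - 5) - 36 ≡ 2. → (5, 2)
6Q: (5, 2) + (20, 11). λ = (11 - 2)/(20 - 5) ≡ 9/15 mod 47. 15⁻¹ ≡ 22 (mod 47), so λ ≡ 10.
  x = λ² - 5 - 20 = 100 - 25 ≡ 28; y = λ·(5 - 28) - 2 ≡ 3. → (28, 3)

(28, 3)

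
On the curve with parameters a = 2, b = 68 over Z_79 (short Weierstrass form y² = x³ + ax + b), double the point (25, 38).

tangent at (25, 38): λ = (3·25² + 2)/(2·38) ≡ 60/76. 76⁻¹ ≡ 26 (mod 79), so λ ≡ 60·26 ≡ 59.
  x = λ² - 25 - 25 = 3481 - 50 ≡ 34; y = λ·(25 - 34) - 38 ≡ 63. → (34, 63)

(34, 63)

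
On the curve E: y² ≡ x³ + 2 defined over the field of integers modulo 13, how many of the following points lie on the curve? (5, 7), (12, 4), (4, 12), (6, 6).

(5, 7): 7² ≡ 10, rhs ≡ 10 → on.
(12, 4): 4² ≡ 3, rhs ≡ 1 → off.
(4, 12): 12² ≡ 1, rhs ≡ 1 → on.
(6, 6): 6² ≡ 10, rhs ≡ 10 → on.

3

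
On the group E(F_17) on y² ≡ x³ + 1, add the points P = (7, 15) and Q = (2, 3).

(7, 15) + (2, 3). λ = (3 - 15)/(2 - 7) ≡ 5/12 mod 17. 12⁻¹ ≡ 10 (mod 17) since 12·10 = 120 ≡ 1, so λ ≡ 16.
  x = λ² - 7 - 2 = 256 - 9 ≡ 9; y = λ·(7 - 9) - 15 ≡ 4. → (9, 4)

(9, 4)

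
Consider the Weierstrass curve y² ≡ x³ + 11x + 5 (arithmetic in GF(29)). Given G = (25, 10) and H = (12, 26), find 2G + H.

First 2G:
Repeated addition: build up to 2G.
2G: tangent at (25, 10): λ = (3·25² + 11)/(2·10) ≡ 1/20. 20⁻¹ ≡ 16 (mod 29), so λ ≡ 1·16 ≡ 16.
  x = λ² - 25 - 25 = 256 - 50 ≡ 3; y = λ·(25 - 3) - 10 ≡ 23. → (3, 23)
2G = (3, 23).
Finally 2G + H:
(3, 23) + (12, 26). λ = (26 - 23)/(12 - 3) ≡ 3/9 mod 29. 9⁻¹ ≡ 13 (mod 29), so λ ≡ 10.
  x = λ² - 3 - 12 = 100 - 15 ≡ 27; y = λ·(3 - 27) - 23 ≡ 27. → (27, 27)

(27, 27)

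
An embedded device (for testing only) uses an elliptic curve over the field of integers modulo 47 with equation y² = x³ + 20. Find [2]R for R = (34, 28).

(40, 10)

tangent at (34, 28): λ = (3·34² + 0)/(2·28) ≡ 37/9. 9⁻¹ ≡ 21 (mod 47), so λ ≡ 37·21 ≡ 25.
  x = λ² - 34 - 34 = 625 - 68 ≡ 40; y = λ·(34 - 40) - 28 ≡ 10. → (40, 10)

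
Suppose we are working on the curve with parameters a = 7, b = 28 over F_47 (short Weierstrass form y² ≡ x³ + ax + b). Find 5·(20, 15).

Write G = (20, 15).
Repeated addition: build up to 5G.
2G: tangent at (20, 15): λ = (3·20² + 7)/(2·15) ≡ 32/30. 30⁻¹ ≡ 11 (mod 47), so λ ≡ 32·11 ≡ 23.
  x = λ² - 20 - 20 = 529 - 40 ≡ 19; y = λ·(20 - 19) - 15 ≡ 8. → (19, 8)
3G: (19, 8) + (20, 15). λ = (15 - 8)/(20 - 19) ≡ 7/1 mod 47. 1⁻¹ ≡ 1 (mod 47), so λ ≡ 7.
  x = λ² - 19 - 20 = 49 - 39 ≡ 10; y = λ·(19 - 10) - 8 ≡ 8. → (10, 8)
4G: (10, 8) + (20, 15). λ = (15 - 8)/(20 - 10) ≡ 7/10 mod 47. 10⁻¹ ≡ 33 (mod 47) since 10·33 = 330 ≡ 1, so λ ≡ 43.
  x = λ² - 10 - 20 = 1849 - 30 ≡ 33; y = λ·(10 - 33) - 8 ≡ 37. → (33, 37)
5G: (33, 37) + (20, 15). λ = (15 - 37)/(20 - 33) ≡ 25/34 mod 47. 34⁻¹ ≡ 18 (mod 47), so λ ≡ 27.
  x = λ² - 33 - 20 = 729 - 53 ≡ 18; y = λ·(33 - 18) - 37 ≡ 39. → (18, 39)

(18, 39)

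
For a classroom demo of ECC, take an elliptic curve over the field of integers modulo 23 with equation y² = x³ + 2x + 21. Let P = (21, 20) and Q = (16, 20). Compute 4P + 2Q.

First 4P:
Double-and-add on 4 = (100)₂. Start with P = (21, 20) for the leading 1-bit.
double: tangent at (21, 20): λ = (3·21² + 2)/(2·20) ≡ 14/17. 17⁻¹ ≡ 19 (mod 23), so λ ≡ 14·19 ≡ 13.
  x = λ² - 21 - 21 = 169 - 42 ≡ 12; y = λ·(21 - 12) - 20 ≡ 5. → (12, 5)
double: tangent at (12, 5): λ = (3·12² + 2)/(2·5) ≡ 20/10. 10⁻¹ ≡ 7 (mod 23) since 10·7 = 70 ≡ 1, so λ ≡ 20·7 ≡ 2.
  x = λ² - 12 - 12 = 4 - 24 ≡ 3; y = λ·(12 - 3) - 5 ≡ 13. → (3, 13)
4P = (3, 13).
Next 2Q:
Repeated addition: build up to 2Q.
2Q: tangent at (16, 20): λ = (3·16² + 2)/(2·20) ≡ 11/17. 17⁻¹ ≡ 19 (mod 23), so λ ≡ 11·19 ≡ 2.
  x = λ² - 16 - 16 = 4 - 32 ≡ 18; y = λ·(16 - 18) - 20 ≡ 22. → (18, 22)
2Q = (18, 22).
Finally 4P + 2Q:
(3, 13) + (18, 22). λ = (22 - 13)/(18 - 3) ≡ 9/15 mod 23. 15⁻¹ ≡ 20 (mod 23) since 15·20 = 300 ≡ 1, so λ ≡ 19.
  x = λ² - 3 - 18 = 361 - 21 ≡ 18; y = λ·(3 - 18) - 13 ≡ 1. → (18, 1)

(18, 1)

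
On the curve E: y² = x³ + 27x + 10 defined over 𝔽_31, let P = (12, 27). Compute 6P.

Double-and-add on 6 = (110)₂. Start with P = (12, 27) for the leading 1-bit.
double: tangent at (12, 27): λ = (3·12² + 27)/(2·27) ≡ 25/23. 23⁻¹ ≡ 27 (mod 31), so λ ≡ 25·27 ≡ 24.
  x = λ² - 12 - 12 = 576 - 24 ≡ 25; y = λ·(12 - 25) - 27 ≡ 2. → (25, 2)
add P: (25, 2) + (12, 27). λ = (27 - 2)/(12 - 25) ≡ 25/18 mod 31. 18⁻¹ ≡ 19 (mod 31), so λ ≡ 10.
  x = λ² - 25 - 12 = 100 - 37 ≡ 1; y = λ·(25 - 1) - 2 ≡ 21. → (1, 21)
double: tangent at (1, 21): λ = (3·1² + 27)/(2·21) ≡ 30/11. 11⁻¹ ≡ 17 (mod 31) since 11·17 = 187 ≡ 1, so λ ≡ 30·17 ≡ 14.
  x = λ² - 1 - 1 = 196 - 2 ≡ 8; y = λ·(1 - 8) - 21 ≡ 5. → (8, 5)

(8, 5)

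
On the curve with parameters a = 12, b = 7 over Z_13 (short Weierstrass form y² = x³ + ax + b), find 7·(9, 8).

Write P = (9, 8).
Double-and-add on 7 = (111)₂. Start with P = (9, 8) for the leading 1-bit.
double: tangent at (9, 8): λ = (3·9² + 12)/(2·8) ≡ 8/3. 3⁻¹ ≡ 9 (mod 13) since 3·9 = 27 ≡ 1, so λ ≡ 8·9 ≡ 7.
  x = λ² - 9 - 9 = 49 - 18 ≡ 5; y = λ·(9 - 5) - 8 ≡ 7. → (5, 7)
add P: (5, 7) + (9, 8). λ = (8 - 7)/(9 - 5) ≡ 1/4 mod 13. 4⁻¹ ≡ 10 (mod 13), so λ ≡ 10.
  x = λ² - 5 - 9 = 100 - 14 ≡ 8; y = λ·(5 - 8) - 7 ≡ 2. → (8, 2)
double: tangent at (8, 2): λ = (3·8² + 12)/(2·2) ≡ 9/4. 4⁻¹ ≡ 10 (mod 13), so λ ≡ 9·10 ≡ 12.
  x = λ² - 8 - 8 = 144 - 16 ≡ 11; y = λ·(8 - 11) - 2 ≡ 1. → (11, 1)
add P: (11, 1) + (9, 8). λ = (8 - 1)/(9 - 11) ≡ 7/11 mod 13. 11⁻¹ ≡ 6 (mod 13) since 11·6 = 66 ≡ 1, so λ ≡ 3.
  x = λ² - 11 - 9 = 9 - 20 ≡ 2; y = λ·(11 - 2) - 1 ≡ 0. → (2, 0)

(2, 0)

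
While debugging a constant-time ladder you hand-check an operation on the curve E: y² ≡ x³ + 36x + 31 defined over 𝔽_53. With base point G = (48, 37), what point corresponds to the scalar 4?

Repeated addition: build up to 4G.
2G: tangent at (48, 37): λ = (3·48² + 36)/(2·37) ≡ 5/21. 21⁻¹ ≡ 48 (mod 53), so λ ≡ 5·48 ≡ 28.
  x = λ² - 48 - 48 = 784 - 96 ≡ 52; y = λ·(48 - 52) - 37 ≡ 10. → (52, 10)
3G: (52, 10) + (48, 37). λ = (37 - 10)/(48 - 52) ≡ 27/49 mod 53. 49⁻¹ ≡ 13 (mod 53) since 49·13 = 637 ≡ 1, so λ ≡ 33.
  x = λ² - 52 - 48 = 1089 - 100 ≡ 35; y = λ·(52 - 35) - 10 ≡ 21. → (35, 21)
4G: (35, 21) + (48, 37). λ = (37 - 21)/(48 - 35) ≡ 16/13 mod 53. 13⁻¹ ≡ 49 (mod 53), so λ ≡ 42.
  x = λ² - 35 - 48 = 1764 - 83 ≡ 38; y = λ·(35 - 38) - 21 ≡ 12. → (38, 12)

(38, 12)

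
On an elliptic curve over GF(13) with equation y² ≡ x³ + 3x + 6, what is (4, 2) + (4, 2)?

tangent at (4, 2): λ = (3·4² + 3)/(2·2) ≡ 12/4. 4⁻¹ ≡ 10 (mod 13) since 4·10 = 40 ≡ 1, so λ ≡ 12·10 ≡ 3.
  x = λ² - 4 - 4 = 9 - 8 ≡ 1; y = λ·(4 - 1) - 2 ≡ 7. → (1, 7)

(1, 7)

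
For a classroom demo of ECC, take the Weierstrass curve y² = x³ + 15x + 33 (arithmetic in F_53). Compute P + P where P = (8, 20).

tangent at (8, 20): λ = (3·8² + 15)/(2·20) ≡ 48/40. 40⁻¹ ≡ 4 (mod 53) since 40·4 = 160 ≡ 1, so λ ≡ 48·4 ≡ 33.
  x = λ² - 8 - 8 = 1089 - 16 ≡ 13; y = λ·(8 - 13) - 20 ≡ 27. → (13, 27)

(13, 27)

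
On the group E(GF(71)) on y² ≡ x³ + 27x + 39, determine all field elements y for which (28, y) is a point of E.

13, 58

x³ + 27x + 39 = 22747 ≡ 27 (mod 71).
Square roots of 27 mod 71: 13 and 58 (since 13² = 169 ≡ 27).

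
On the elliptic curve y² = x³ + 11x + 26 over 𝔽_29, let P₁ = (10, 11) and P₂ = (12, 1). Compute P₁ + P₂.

(3, 12)

(10, 11) + (12, 1). λ = (1 - 11)/(12 - 10) ≡ 19/2 mod 29. 2⁻¹ ≡ 15 (mod 29), so λ ≡ 24.
  x = λ² - 10 - 12 = 576 - 22 ≡ 3; y = λ·(10 - 3) - 11 ≡ 12. → (3, 12)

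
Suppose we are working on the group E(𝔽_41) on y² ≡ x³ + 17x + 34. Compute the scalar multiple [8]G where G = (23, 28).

(14, 8)

Double-and-add on 8 = (1000)₂. Start with G = (23, 28) for the leading 1-bit.
double: tangent at (23, 28): λ = (3·23² + 17)/(2·28) ≡ 5/15. 15⁻¹ ≡ 11 (mod 41) since 15·11 = 165 ≡ 1, so λ ≡ 5·11 ≡ 14.
  x = λ² - 23 - 23 = 196 - 46 ≡ 27; y = λ·(23 - 27) - 28 ≡ 39. → (27, 39)
double: tangent at (27, 39): λ = (3·27² + 17)/(2·39) ≡ 31/37. 37⁻¹ ≡ 10 (mod 41), so λ ≡ 31·10 ≡ 23.
  x = λ² - 27 - 27 = 529 - 54 ≡ 24; y = λ·(27 - 24) - 39 ≡ 30. → (24, 30)
double: tangent at (24, 30): λ = (3·24² + 17)/(2·30) ≡ 23/19. 19⁻¹ ≡ 13 (mod 41) since 19·13 = 247 ≡ 1, so λ ≡ 23·13 ≡ 12.
  x = λ² - 24 - 24 = 144 - 48 ≡ 14; y = λ·(24 - 14) - 30 ≡ 8. → (14, 8)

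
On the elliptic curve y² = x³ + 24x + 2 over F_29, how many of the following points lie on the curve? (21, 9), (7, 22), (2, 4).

2

(21, 9): 9² ≡ 23, rhs ≡ 23 → on.
(7, 22): 22² ≡ 20, rhs ≡ 20 → on.
(2, 4): 4² ≡ 16, rhs ≡ 0 → off.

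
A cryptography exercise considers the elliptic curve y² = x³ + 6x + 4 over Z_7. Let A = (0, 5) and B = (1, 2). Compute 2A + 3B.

First 2A:
Repeated addition: build up to 2A.
2A: tangent at (0, 5): λ = (3·0² + 6)/(2·5) ≡ 6/3. 3⁻¹ ≡ 5 (mod 7), so λ ≡ 6·5 ≡ 2.
  x = λ² - 0 - 0 = 4 - 0 ≡ 4; y = λ·(0 - 4) - 5 ≡ 1. → (4, 1)
2A = (4, 1).
Next 3B:
Repeated addition: build up to 3B.
2B: tangent at (1, 2): λ = (3·1² + 6)/(2·2) ≡ 2/4. 4⁻¹ ≡ 2 (mod 7), so λ ≡ 2·2 ≡ 4.
  x = λ² - 1 - 1 = 16 - 2 ≡ 0; y = λ·(1 - 0) - 2 ≡ 2. → (0, 2)
3B: (0, 2) + (1, 2). λ = (2 - 2)/(1 - 0) ≡ 0/1 mod 7. 1⁻¹ ≡ 1 (mod 7) since 1·1 = 1 ≡ 1, so λ ≡ 0.
  x = λ² - 0 - 1 = 0 - 1 ≡ 6; y = λ·(0 - 6) - 2 ≡ 5. → (6, 5)
3B = (6, 5).
Finally 2A + 3B:
(4, 1) + (6, 5). λ = (5 - 1)/(6 - 4) ≡ 4/2 mod 7. 2⁻¹ ≡ 4 (mod 7), so λ ≡ 2.
  x = λ² - 4 - 6 = 4 - 10 ≡ 1; y = λ·(4 - 1) - 1 ≡ 5. → (1, 5)

(1, 5)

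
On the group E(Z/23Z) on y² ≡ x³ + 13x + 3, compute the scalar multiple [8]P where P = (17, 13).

Repeated addition: build up to 8P.
2P: tangent at (17, 13): λ = (3·17² + 13)/(2·13) ≡ 6/3. 3⁻¹ ≡ 8 (mod 23) since 3·8 = 24 ≡ 1, so λ ≡ 6·8 ≡ 2.
  x = λ² - 17 - 17 = 4 - 34 ≡ 16; y = λ·(17 - 16) - 13 ≡ 12. → (16, 12)
3P: (16, 12) + (17, 13). λ = (13 - 12)/(17 - 16) ≡ 1/1 mod 23. 1⁻¹ ≡ 1 (mod 23) since 1·1 = 1 ≡ 1, so λ ≡ 1.
  x = λ² - 16 - 17 = 1 - 33 ≡ 14; y = λ·(16 - 14) - 12 ≡ 13. → (14, 13)
4P: (14, 13) + (17, 13). λ = (13 - 13)/(17 - 14) ≡ 0/3 mod 23. 3⁻¹ ≡ 8 (mod 23) since 3·8 = 24 ≡ 1, so λ ≡ 0.
  x = λ² - 14 - 17 = 0 - 31 ≡ 15; y = λ·(14 - 15) - 13 ≡ 10. → (15, 10)
5P: (15, 10) + (17, 13). λ = (13 - 10)/(17 - 15) ≡ 3/2 mod 23. 2⁻¹ ≡ 12 (mod 23), so λ ≡ 13.
  x = λ² - 15 - 17 = 169 - 32 ≡ 22; y = λ·(15 - 22) - 10 ≡ 14. → (22, 14)
6P: (22, 14) + (17, 13). λ = (13 - 14)/(17 - 22) ≡ 22/18 mod 23. 18⁻¹ ≡ 9 (mod 23), so λ ≡ 14.
  x = λ² - 22 - 17 = 196 - 39 ≡ 19; y = λ·(22 - 19) - 14 ≡ 5. → (19, 5)
7P: (19, 5) + (17, 13). λ = (13 - 5)/(17 - 19) ≡ 8/21 mod 23. 21⁻¹ ≡ 11 (mod 23) since 21·11 = 231 ≡ 1, so λ ≡ 19.
  x = λ² - 19 - 17 = 361 - 36 ≡ 3; y = λ·(19 - 3) - 5 ≡ 0. → (3, 0)
8P: (3, 0) + (17, 13). λ = (13 - 0)/(17 - 3) ≡ 13/14 mod 23. 14⁻¹ ≡ 5 (mod 23), so λ ≡ 19.
  x = λ² - 3 - 17 = 361 - 20 ≡ 19; y = λ·(3 - 19) - 0 ≡ 18. → (19, 18)

(19, 18)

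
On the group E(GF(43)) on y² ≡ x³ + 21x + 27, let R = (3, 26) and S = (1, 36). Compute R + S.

(3, 26) + (1, 36). λ = (36 - 26)/(1 - 3) ≡ 10/41 mod 43. 41⁻¹ ≡ 21 (mod 43) since 41·21 = 861 ≡ 1, so λ ≡ 38.
  x = λ² - 3 - 1 = 1444 - 4 ≡ 21; y = λ·(3 - 21) - 26 ≡ 21. → (21, 21)

(21, 21)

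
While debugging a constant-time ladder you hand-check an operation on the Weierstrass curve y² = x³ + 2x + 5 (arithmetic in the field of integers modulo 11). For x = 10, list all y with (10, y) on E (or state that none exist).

none

x³ + 2x + 5 = 1025 ≡ 2 (mod 11).
2 is a non-residue mod 11; no y exists.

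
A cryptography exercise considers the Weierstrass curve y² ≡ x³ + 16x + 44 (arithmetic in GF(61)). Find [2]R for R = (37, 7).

tangent at (37, 7): λ = (3·37² + 16)/(2·7) ≡ 36/14. 14⁻¹ ≡ 48 (mod 61), so λ ≡ 36·48 ≡ 20.
  x = λ² - 37 - 37 = 400 - 74 ≡ 21; y = λ·(37 - 21) - 7 ≡ 8. → (21, 8)

(21, 8)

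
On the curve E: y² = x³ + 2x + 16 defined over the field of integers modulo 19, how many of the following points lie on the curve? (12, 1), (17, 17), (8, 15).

2

(12, 1): 1² ≡ 1, rhs ≡ 1 → on.
(17, 17): 17² ≡ 4, rhs ≡ 4 → on.
(8, 15): 15² ≡ 16, rhs ≡ 12 → off.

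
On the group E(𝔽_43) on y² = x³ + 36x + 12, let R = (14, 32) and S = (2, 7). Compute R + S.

(14, 32) + (2, 7). λ = (7 - 32)/(2 - 14) ≡ 18/31 mod 43. 31⁻¹ ≡ 25 (mod 43) since 31·25 = 775 ≡ 1, so λ ≡ 20.
  x = λ² - 14 - 2 = 400 - 16 ≡ 40; y = λ·(14 - 40) - 32 ≡ 7. → (40, 7)

(40, 7)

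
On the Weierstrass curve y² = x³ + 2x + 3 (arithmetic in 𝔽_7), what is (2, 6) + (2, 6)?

tangent at (2, 6): λ = (3·2² + 2)/(2·6) ≡ 0/5. 5⁻¹ ≡ 3 (mod 7), so λ ≡ 0·3 ≡ 0.
  x = λ² - 2 - 2 = 0 - 4 ≡ 3; y = λ·(2 - 3) - 6 ≡ 1. → (3, 1)

(3, 1)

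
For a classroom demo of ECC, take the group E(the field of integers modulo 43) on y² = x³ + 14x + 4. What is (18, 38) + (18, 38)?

(23, 25)

tangent at (18, 38): λ = (3·18² + 14)/(2·38) ≡ 40/33. 33⁻¹ ≡ 30 (mod 43), so λ ≡ 40·30 ≡ 39.
  x = λ² - 18 - 18 = 1521 - 36 ≡ 23; y = λ·(18 - 23) - 38 ≡ 25. → (23, 25)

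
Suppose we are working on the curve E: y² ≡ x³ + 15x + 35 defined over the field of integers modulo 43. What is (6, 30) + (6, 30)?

tangent at (6, 30): λ = (3·6² + 15)/(2·30) ≡ 37/17. 17⁻¹ ≡ 38 (mod 43) since 17·38 = 646 ≡ 1, so λ ≡ 37·38 ≡ 30.
  x = λ² - 6 - 6 = 900 - 12 ≡ 28; y = λ·(6 - 28) - 30 ≡ 41. → (28, 41)

(28, 41)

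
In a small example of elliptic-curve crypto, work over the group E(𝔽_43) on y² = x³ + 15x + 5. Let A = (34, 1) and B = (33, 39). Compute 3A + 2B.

First 3A:
Repeated addition: build up to 3A.
2A: tangent at (34, 1): λ = (3·34² + 15)/(2·1) ≡ 0/2. 2⁻¹ ≡ 22 (mod 43) since 2·22 = 44 ≡ 1, so λ ≡ 0·22 ≡ 0.
  x = λ² - 34 - 34 = 0 - 68 ≡ 18; y = λ·(34 - 18) - 1 ≡ 42. → (18, 42)
3A: (18, 42) + (34, 1). λ = (1 - 42)/(34 - 18) ≡ 2/16 mod 43. 16⁻¹ ≡ 35 (mod 43), so λ ≡ 27.
  x = λ² - 18 - 34 = 729 - 52 ≡ 32; y = λ·(18 - 32) - 42 ≡ 10. → (32, 10)
3A = (32, 10).
Next 2B:
Repeated addition: build up to 2B.
2B: tangent at (33, 39): λ = (3·33² + 15)/(2·39) ≡ 14/35. 35⁻¹ ≡ 16 (mod 43), so λ ≡ 14·16 ≡ 9.
  x = λ² - 33 - 33 = 81 - 66 ≡ 15; y = λ·(33 - 15) - 39 ≡ 37. → (15, 37)
2B = (15, 37).
Finally 3A + 2B:
(32, 10) + (15, 37). λ = (37 - 10)/(15 - 32) ≡ 27/26 mod 43. 26⁻¹ ≡ 5 (mod 43) since 26·5 = 130 ≡ 1, so λ ≡ 6.
  x = λ² - 32 - 15 = 36 - 47 ≡ 32; y = λ·(32 - 32) - 10 ≡ 33. → (32, 33)

(32, 33)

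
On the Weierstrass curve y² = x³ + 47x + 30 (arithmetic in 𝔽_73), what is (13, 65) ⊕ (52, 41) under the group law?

(33, 54)

(13, 65) + (52, 41). λ = (41 - 65)/(52 - 13) ≡ 49/39 mod 73. 39⁻¹ ≡ 15 (mod 73), so λ ≡ 5.
  x = λ² - 13 - 52 = 25 - 65 ≡ 33; y = λ·(13 - 33) - 65 ≡ 54. → (33, 54)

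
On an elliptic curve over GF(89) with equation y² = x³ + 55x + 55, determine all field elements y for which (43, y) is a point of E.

x³ + 55x + 55 = 81927 ≡ 47 (mod 89).
Square roots of 47 mod 89: 15 and 74 (since 15² = 225 ≡ 47).

15, 74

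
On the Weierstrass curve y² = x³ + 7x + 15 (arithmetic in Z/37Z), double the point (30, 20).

(18, 4)

tangent at (30, 20): λ = (3·30² + 7)/(2·20) ≡ 6/3. 3⁻¹ ≡ 25 (mod 37), so λ ≡ 6·25 ≡ 2.
  x = λ² - 30 - 30 = 4 - 60 ≡ 18; y = λ·(30 - 18) - 20 ≡ 4. → (18, 4)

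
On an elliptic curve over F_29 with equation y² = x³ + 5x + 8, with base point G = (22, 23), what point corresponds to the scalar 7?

(9, 17)

Double-and-add on 7 = (111)₂. Start with G = (22, 23) for the leading 1-bit.
double: tangent at (22, 23): λ = (3·22² + 5)/(2·23) ≡ 7/17. 17⁻¹ ≡ 12 (mod 29), so λ ≡ 7·12 ≡ 26.
  x = λ² - 22 - 22 = 676 - 44 ≡ 23; y = λ·(22 - 23) - 23 ≡ 9. → (23, 9)
add G: (23, 9) + (22, 23). λ = (23 - 9)/(22 - 23) ≡ 14/28 mod 29. 28⁻¹ ≡ 28 (mod 29) since 28·28 = 784 ≡ 1, so λ ≡ 15.
  x = λ² - 23 - 22 = 225 - 45 ≡ 6; y = λ·(23 - 6) - 9 ≡ 14. → (6, 14)
double: tangent at (6, 14): λ = (3·6² + 5)/(2·14) ≡ 26/28. 28⁻¹ ≡ 28 (mod 29) since 28·28 = 784 ≡ 1, so λ ≡ 26·28 ≡ 3.
  x = λ² - 6 - 6 = 9 - 12 ≡ 26; y = λ·(6 - 26) - 14 ≡ 13. → (26, 13)
add G: (26, 13) + (22, 23). λ = (23 - 13)/(22 - 26) ≡ 10/25 mod 29. 25⁻¹ ≡ 7 (mod 29), so λ ≡ 12.
  x = λ² - 26 - 22 = 144 - 48 ≡ 9; y = λ·(26 - 9) - 13 ≡ 17. → (9, 17)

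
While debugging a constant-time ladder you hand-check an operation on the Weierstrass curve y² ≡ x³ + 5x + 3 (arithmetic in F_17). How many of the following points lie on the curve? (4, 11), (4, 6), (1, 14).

3

(4, 11): 11² ≡ 2, rhs ≡ 2 → on.
(4, 6): 6² ≡ 2, rhs ≡ 2 → on.
(1, 14): 14² ≡ 9, rhs ≡ 9 → on.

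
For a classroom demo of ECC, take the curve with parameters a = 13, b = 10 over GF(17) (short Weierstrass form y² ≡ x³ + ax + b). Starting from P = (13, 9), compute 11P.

Double-and-add on 11 = (1011)₂. Start with P = (13, 9) for the leading 1-bit.
double: tangent at (13, 9): λ = (3·13² + 13)/(2·9) ≡ 10/1. 1⁻¹ ≡ 1 (mod 17), so λ ≡ 10·1 ≡ 10.
  x = λ² - 13 - 13 = 100 - 26 ≡ 6; y = λ·(13 - 6) - 9 ≡ 10. → (6, 10)
double: tangent at (6, 10): λ = (3·6² + 13)/(2·10) ≡ 2/3. 3⁻¹ ≡ 6 (mod 17) since 3·6 = 18 ≡ 1, so λ ≡ 2·6 ≡ 12.
  x = λ² - 6 - 6 = 144 - 12 ≡ 13; y = λ·(6 - 13) - 10 ≡ 8. → (13, 8)
add P: (13, 8) + (13, 9): same x and y₁ ≡ -y₂, so the sum is O.
double: O + O = O (identity).
add P: O + (13, 9) = (13, 9) (identity).

(13, 9)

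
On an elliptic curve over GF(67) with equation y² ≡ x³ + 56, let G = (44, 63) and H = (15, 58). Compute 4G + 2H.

(18, 40)

First 4G:
Repeated addition: build up to 4G.
2G: tangent at (44, 63): λ = (3·44² + 0)/(2·63) ≡ 46/59. 59⁻¹ ≡ 25 (mod 67) since 59·25 = 1475 ≡ 1, so λ ≡ 46·25 ≡ 11.
  x = λ² - 44 - 44 = 121 - 88 ≡ 33; y = λ·(44 - 33) - 63 ≡ 58. → (33, 58)
3G: (33, 58) + (44, 63). λ = (63 - 58)/(44 - 33) ≡ 5/11 mod 67. 11⁻¹ ≡ 61 (mod 67) since 11·61 = 671 ≡ 1, so λ ≡ 37.
  x = λ² - 33 - 44 = 1369 - 77 ≡ 19; y = λ·(33 - 19) - 58 ≡ 58. → (19, 58)
4G: (19, 58) + (44, 63). λ = (63 - 58)/(44 - 19) ≡ 5/25 mod 67. 25⁻¹ ≡ 59 (mod 67), so λ ≡ 27.
  x = λ² - 19 - 44 = 729 - 63 ≡ 63; y = λ·(19 - 63) - 58 ≡ 27. → (63, 27)
4G = (63, 27).
Next 2H:
Repeated addition: build up to 2H.
2H: tangent at (15, 58): λ = (3·15² + 0)/(2·58) ≡ 5/49. 49⁻¹ ≡ 26 (mod 67) since 49·26 = 1274 ≡ 1, so λ ≡ 5·26 ≡ 63.
  x = λ² - 15 - 15 = 3969 - 30 ≡ 53; y = λ·(15 - 53) - 58 ≡ 27. → (53, 27)
2H = (53, 27).
Finally 4G + 2H:
(63, 27) + (53, 27). λ = (27 - 27)/(53 - 63) ≡ 0/57 mod 67. 57⁻¹ ≡ 20 (mod 67), so λ ≡ 0.
  x = λ² - 63 - 53 = 0 - 116 ≡ 18; y = λ·(63 - 18) - 27 ≡ 40. → (18, 40)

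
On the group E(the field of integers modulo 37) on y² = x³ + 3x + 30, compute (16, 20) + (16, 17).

O

The two points share x = 16 and their y-coordinates satisfy 20 + 17 ≡ 0 (mod 37), so they are inverses. Their sum is ∞.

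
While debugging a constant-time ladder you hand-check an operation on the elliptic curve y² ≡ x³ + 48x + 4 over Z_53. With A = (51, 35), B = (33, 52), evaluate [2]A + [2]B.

First 2A:
Repeated addition: build up to 2A.
2A: tangent at (51, 35): λ = (3·51² + 48)/(2·35) ≡ 7/17. 17⁻¹ ≡ 25 (mod 53), so λ ≡ 7·25 ≡ 16.
  x = λ² - 51 - 51 = 256 - 102 ≡ 48; y = λ·(51 - 48) - 35 ≡ 13. → (48, 13)
2A = (48, 13).
Next 2B:
Repeated addition: build up to 2B.
2B: tangent at (33, 52): λ = (3·33² + 48)/(2·52) ≡ 29/51. 51⁻¹ ≡ 26 (mod 53) since 51·26 = 1326 ≡ 1, so λ ≡ 29·26 ≡ 12.
  x = λ² - 33 - 33 = 144 - 66 ≡ 25; y = λ·(33 - 25) - 52 ≡ 44. → (25, 44)
2B = (25, 44).
Finally 2A + 2B:
(48, 13) + (25, 44). λ = (44 - 13)/(25 - 48) ≡ 31/30 mod 53. 30⁻¹ ≡ 23 (mod 53) since 30·23 = 690 ≡ 1, so λ ≡ 24.
  x = λ² - 48 - 25 = 576 - 73 ≡ 26; y = λ·(48 - 26) - 13 ≡ 38. → (26, 38)

(26, 38)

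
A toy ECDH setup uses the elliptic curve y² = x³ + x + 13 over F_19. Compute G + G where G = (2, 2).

tangent at (2, 2): λ = (3·2² + 1)/(2·2) ≡ 13/4. 4⁻¹ ≡ 5 (mod 19), so λ ≡ 13·5 ≡ 8.
  x = λ² - 2 - 2 = 64 - 4 ≡ 3; y = λ·(2 - 3) - 2 ≡ 9. → (3, 9)

(3, 9)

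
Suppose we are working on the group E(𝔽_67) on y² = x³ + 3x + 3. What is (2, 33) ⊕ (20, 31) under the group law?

(2, 33) + (20, 31). λ = (31 - 33)/(20 - 2) ≡ 65/18 mod 67. 18⁻¹ ≡ 41 (mod 67) since 18·41 = 738 ≡ 1, so λ ≡ 52.
  x = λ² - 2 - 20 = 2704 - 22 ≡ 2; y = λ·(2 - 2) - 33 ≡ 34. → (2, 34)

(2, 34)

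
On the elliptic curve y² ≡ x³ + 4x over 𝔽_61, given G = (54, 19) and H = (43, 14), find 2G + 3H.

(43, 14)

First 2G:
Repeated addition: build up to 2G.
2G: tangent at (54, 19): λ = (3·54² + 4)/(2·19) ≡ 29/38. 38⁻¹ ≡ 53 (mod 61) since 38·53 = 2014 ≡ 1, so λ ≡ 29·53 ≡ 12.
  x = λ² - 54 - 54 = 144 - 108 ≡ 36; y = λ·(54 - 36) - 19 ≡ 14. → (36, 14)
2G = (36, 14).
Next 3H:
Repeated addition: build up to 3H.
2H: tangent at (43, 14): λ = (3·43² + 4)/(2·14) ≡ 0/28. 28⁻¹ ≡ 24 (mod 61) since 28·24 = 672 ≡ 1, so λ ≡ 0·24 ≡ 0.
  x = λ² - 43 - 43 = 0 - 86 ≡ 36; y = λ·(43 - 36) - 14 ≡ 47. → (36, 47)
3H: (36, 47) + (43, 14). λ = (14 - 47)/(43 - 36) ≡ 28/7 mod 61. 7⁻¹ ≡ 35 (mod 61), so λ ≡ 4.
  x = λ² - 36 - 43 = 16 - 79 ≡ 59; y = λ·(36 - 59) - 47 ≡ 44. → (59, 44)
3H = (59, 44).
Finally 2G + 3H:
(36, 14) + (59, 44). λ = (44 - 14)/(59 - 36) ≡ 30/23 mod 61. 23⁻¹ ≡ 8 (mod 61), so λ ≡ 57.
  x = λ² - 36 - 59 = 3249 - 95 ≡ 43; y = λ·(36 - 43) - 14 ≡ 14. → (43, 14)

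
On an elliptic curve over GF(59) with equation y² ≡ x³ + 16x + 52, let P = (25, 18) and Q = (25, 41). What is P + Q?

The two points share x = 25 and their y-coordinates satisfy 18 + 41 ≡ 0 (mod 59), so they are inverses. Their sum is O.

O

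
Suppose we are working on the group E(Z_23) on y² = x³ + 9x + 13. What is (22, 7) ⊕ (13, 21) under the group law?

(12, 3)

(22, 7) + (13, 21). λ = (21 - 7)/(13 - 22) ≡ 14/14 mod 23. 14⁻¹ ≡ 5 (mod 23), so λ ≡ 1.
  x = λ² - 22 - 13 = 1 - 35 ≡ 12; y = λ·(22 - 12) - 7 ≡ 3. → (12, 3)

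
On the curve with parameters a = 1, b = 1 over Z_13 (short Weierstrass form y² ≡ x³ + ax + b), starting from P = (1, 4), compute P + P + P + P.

Double-and-add on 4 = (100)₂. Start with P = (1, 4) for the leading 1-bit.
double: tangent at (1, 4): λ = (3·1² + 1)/(2·4) ≡ 4/8. 8⁻¹ ≡ 5 (mod 13) since 8·5 = 40 ≡ 1, so λ ≡ 4·5 ≡ 7.
  x = λ² - 1 - 1 = 49 - 2 ≡ 8; y = λ·(1 - 8) - 4 ≡ 12. → (8, 12)
double: tangent at (8, 12): λ = (3·8² + 1)/(2·12) ≡ 11/11. 11⁻¹ ≡ 6 (mod 13) since 11·6 = 66 ≡ 1, so λ ≡ 11·6 ≡ 1.
  x = λ² - 8 - 8 = 1 - 16 ≡ 11; y = λ·(8 - 11) - 12 ≡ 11. → (11, 11)

(11, 11)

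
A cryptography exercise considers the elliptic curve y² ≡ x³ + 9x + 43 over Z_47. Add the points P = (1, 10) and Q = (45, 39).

(37, 9)

(1, 10) + (45, 39). λ = (39 - 10)/(45 - 1) ≡ 29/44 mod 47. 44⁻¹ ≡ 31 (mod 47), so λ ≡ 6.
  x = λ² - 1 - 45 = 36 - 46 ≡ 37; y = λ·(1 - 37) - 10 ≡ 9. → (37, 9)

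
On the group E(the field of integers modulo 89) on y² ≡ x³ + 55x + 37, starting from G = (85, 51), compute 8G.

Repeated addition: build up to 8G.
2G: tangent at (85, 51): λ = (3·85² + 55)/(2·51) ≡ 14/13. 13⁻¹ ≡ 48 (mod 89), so λ ≡ 14·48 ≡ 49.
  x = λ² - 85 - 85 = 2401 - 170 ≡ 6; y = λ·(85 - 6) - 51 ≡ 82. → (6, 82)
3G: (6, 82) + (85, 51). λ = (51 - 82)/(85 - 6) ≡ 58/79 mod 89. 79⁻¹ ≡ 80 (mod 89) since 79·80 = 6320 ≡ 1, so λ ≡ 12.
  x = λ² - 6 - 85 = 144 - 91 ≡ 53; y = λ·(6 - 53) - 82 ≡ 66. → (53, 66)
4G: (53, 66) + (85, 51). λ = (51 - 66)/(85 - 53) ≡ 74/32 mod 89. 32⁻¹ ≡ 64 (mod 89), so λ ≡ 19.
  x = λ² - 53 - 85 = 361 - 138 ≡ 45; y = λ·(53 - 45) - 66 ≡ 86. → (45, 86)
5G: (45, 86) + (85, 51). λ = (51 - 86)/(85 - 45) ≡ 54/40 mod 89. 40⁻¹ ≡ 69 (mod 89), so λ ≡ 77.
  x = λ² - 45 - 85 = 5929 - 130 ≡ 14; y = λ·(45 - 14) - 86 ≡ 76. → (14, 76)
6G: (14, 76) + (85, 51). λ = (51 - 76)/(85 - 14) ≡ 64/71 mod 89. 71⁻¹ ≡ 84 (mod 89) since 71·84 = 5964 ≡ 1, so λ ≡ 36.
  x = λ² - 14 - 85 = 1296 - 99 ≡ 40; y = λ·(14 - 40) - 76 ≡ 56. → (40, 56)
7G: (40, 56) + (85, 51). λ = (51 - 56)/(85 - 40) ≡ 84/45 mod 89. 45⁻¹ ≡ 2 (mod 89) since 45·2 = 90 ≡ 1, so λ ≡ 79.
  x = λ² - 40 - 85 = 6241 - 125 ≡ 64; y = λ·(40 - 64) - 56 ≡ 6. → (64, 6)
8G: (64, 6) + (85, 51). λ = (51 - 6)/(85 - 64) ≡ 45/21 mod 89. 21⁻¹ ≡ 17 (mod 89) since 21·17 = 357 ≡ 1, so λ ≡ 53.
  x = λ² - 64 - 85 = 2809 - 149 ≡ 79; y = λ·(64 - 79) - 6 ≡ 0. → (79, 0)

(79, 0)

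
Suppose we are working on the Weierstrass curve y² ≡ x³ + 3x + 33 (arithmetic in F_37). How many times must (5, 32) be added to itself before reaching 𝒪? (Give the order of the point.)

2P: tangent at (5, 32): λ = (3·5² + 3)/(2·32) ≡ 4/27. 27⁻¹ ≡ 11 (mod 37), so λ ≡ 4·11 ≡ 7.
  x = λ² - 5 - 5 = 49 - 10 ≡ 2; y = λ·(5 - 2) - 32 ≡ 26. → (2, 26)
3P: (2, 26) + (5, 32). λ = (32 - 26)/(5 - 2) ≡ 6/3 mod 37. 3⁻¹ ≡ 25 (mod 37) since 3·25 = 75 ≡ 1, so λ ≡ 2.
  x = λ² - 2 - 5 = 4 - 7 ≡ 34; y = λ·(2 - 34) - 26 ≡ 21. → (34, 21)
4P: (34, 21) + (5, 32). λ = (32 - 21)/(5 - 34) ≡ 11/8 mod 37. 8⁻¹ ≡ 14 (mod 37) since 8·14 = 112 ≡ 1, so λ ≡ 6.
  x = λ² - 34 - 5 = 36 - 39 ≡ 34; y = λ·(34 - 34) - 21 ≡ 16. → (34, 16)
5P: (34, 16) + (5, 32). λ = (32 - 16)/(5 - 34) ≡ 16/8 mod 37. 8⁻¹ ≡ 14 (mod 37), so λ ≡ 2.
  x = λ² - 34 - 5 = 4 - 39 ≡ 2; y = λ·(34 - 2) - 16 ≡ 11. → (2, 11)
6P: (2, 11) + (5, 32). λ = (32 - 11)/(5 - 2) ≡ 21/3 mod 37. 3⁻¹ ≡ 25 (mod 37) since 3·25 = 75 ≡ 1, so λ ≡ 7.
  x = λ² - 2 - 5 = 49 - 7 ≡ 5; y = λ·(2 - 5) - 11 ≡ 5. → (5, 5)
7P: (5, 5) + (5, 32): same x and y₁ ≡ -y₂, so the sum is 𝒪.
7P = 𝒪, so the order is 7.

7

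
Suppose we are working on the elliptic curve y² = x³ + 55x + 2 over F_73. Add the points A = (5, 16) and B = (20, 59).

(52, 5)

(5, 16) + (20, 59). λ = (59 - 16)/(20 - 5) ≡ 43/15 mod 73. 15⁻¹ ≡ 39 (mod 73), so λ ≡ 71.
  x = λ² - 5 - 20 = 5041 - 25 ≡ 52; y = λ·(5 - 52) - 16 ≡ 5. → (52, 5)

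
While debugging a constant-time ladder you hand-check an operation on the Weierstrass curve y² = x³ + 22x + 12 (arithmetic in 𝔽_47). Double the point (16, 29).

tangent at (16, 29): λ = (3·16² + 22)/(2·29) ≡ 38/11. 11⁻¹ ≡ 30 (mod 47), so λ ≡ 38·30 ≡ 12.
  x = λ² - 16 - 16 = 144 - 32 ≡ 18; y = λ·(16 - 18) - 29 ≡ 41. → (18, 41)

(18, 41)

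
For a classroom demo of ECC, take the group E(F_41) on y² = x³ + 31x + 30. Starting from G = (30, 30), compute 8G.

Repeated addition: build up to 8G.
2G: tangent at (30, 30): λ = (3·30² + 31)/(2·30) ≡ 25/19. 19⁻¹ ≡ 13 (mod 41) since 19·13 = 247 ≡ 1, so λ ≡ 25·13 ≡ 38.
  x = λ² - 30 - 30 = 1444 - 60 ≡ 31; y = λ·(30 - 31) - 30 ≡ 14. → (31, 14)
3G: (31, 14) + (30, 30). λ = (30 - 14)/(30 - 31) ≡ 16/40 mod 41. 40⁻¹ ≡ 40 (mod 41) since 40·40 = 1600 ≡ 1, so λ ≡ 25.
  x = λ² - 31 - 30 = 625 - 61 ≡ 31; y = λ·(31 - 31) - 14 ≡ 27. → (31, 27)
4G: (31, 27) + (30, 30). λ = (30 - 27)/(30 - 31) ≡ 3/40 mod 41. 40⁻¹ ≡ 40 (mod 41), so λ ≡ 38.
  x = λ² - 31 - 30 = 1444 - 61 ≡ 30; y = λ·(31 - 30) - 27 ≡ 11. → (30, 11)
5G: (30, 11) + (30, 30): same x and y₁ ≡ -y₂, so the sum is O.
6G: O + (30, 30) = (30, 30) (identity).
7G: tangent at (30, 30): λ = (3·30² + 31)/(2·30) ≡ 25/19. 19⁻¹ ≡ 13 (mod 41) since 19·13 = 247 ≡ 1, so λ ≡ 25·13 ≡ 38.
  x = λ² - 30 - 30 = 1444 - 60 ≡ 31; y = λ·(30 - 31) - 30 ≡ 14. → (31, 14)
8G: (31, 14) + (30, 30). λ = (30 - 14)/(30 - 31) ≡ 16/40 mod 41. 40⁻¹ ≡ 40 (mod 41) since 40·40 = 1600 ≡ 1, so λ ≡ 25.
  x = λ² - 31 - 30 = 625 - 61 ≡ 31; y = λ·(31 - 31) - 14 ≡ 27. → (31, 27)

(31, 27)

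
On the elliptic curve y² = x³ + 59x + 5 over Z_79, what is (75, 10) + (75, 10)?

tangent at (75, 10): λ = (3·75² + 59)/(2·10) ≡ 28/20. 20⁻¹ ≡ 4 (mod 79) since 20·4 = 80 ≡ 1, so λ ≡ 28·4 ≡ 33.
  x = λ² - 75 - 75 = 1089 - 150 ≡ 70; y = λ·(75 - 70) - 10 ≡ 76. → (70, 76)

(70, 76)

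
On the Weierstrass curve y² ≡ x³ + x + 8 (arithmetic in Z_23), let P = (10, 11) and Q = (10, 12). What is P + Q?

The two points share x = 10 and their y-coordinates satisfy 11 + 12 ≡ 0 (mod 23), so they are inverses. Their sum is ∞.

O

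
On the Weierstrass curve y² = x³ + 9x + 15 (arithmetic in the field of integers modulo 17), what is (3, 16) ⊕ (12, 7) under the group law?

(3, 1)

(3, 16) + (12, 7). λ = (7 - 16)/(12 - 3) ≡ 8/9 mod 17. 9⁻¹ ≡ 2 (mod 17), so λ ≡ 16.
  x = λ² - 3 - 12 = 256 - 15 ≡ 3; y = λ·(3 - 3) - 16 ≡ 1. → (3, 1)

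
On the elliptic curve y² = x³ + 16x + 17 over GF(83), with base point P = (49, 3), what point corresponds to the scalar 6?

(26, 9)

Double-and-add on 6 = (110)₂. Start with P = (49, 3) for the leading 1-bit.
double: tangent at (49, 3): λ = (3·49² + 16)/(2·3) ≡ 81/6. 6⁻¹ ≡ 14 (mod 83) since 6·14 = 84 ≡ 1, so λ ≡ 81·14 ≡ 55.
  x = λ² - 49 - 49 = 3025 - 98 ≡ 22; y = λ·(49 - 22) - 3 ≡ 71. → (22, 71)
add P: (22, 71) + (49, 3). λ = (3 - 71)/(49 - 22) ≡ 15/27 mod 83. 27⁻¹ ≡ 40 (mod 83) since 27·40 = 1080 ≡ 1, so λ ≡ 19.
  x = λ² - 22 - 49 = 361 - 71 ≡ 41; y = λ·(22 - 41) - 71 ≡ 66. → (41, 66)
double: tangent at (41, 66): λ = (3·41² + 16)/(2·66) ≡ 79/49. 49⁻¹ ≡ 61 (mod 83), so λ ≡ 79·61 ≡ 5.
  x = λ² - 41 - 41 = 25 - 82 ≡ 26; y = λ·(41 - 26) - 66 ≡ 9. → (26, 9)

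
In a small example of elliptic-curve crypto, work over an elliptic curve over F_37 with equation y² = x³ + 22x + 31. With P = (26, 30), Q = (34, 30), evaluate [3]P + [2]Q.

(35, 33)

First 3P:
Repeated addition: build up to 3P.
2P: tangent at (26, 30): λ = (3·26² + 22)/(2·30) ≡ 15/23. 23⁻¹ ≡ 29 (mod 37) since 23·29 = 667 ≡ 1, so λ ≡ 15·29 ≡ 28.
  x = λ² - 26 - 26 = 784 - 52 ≡ 29; y = λ·(26 - 29) - 30 ≡ 34. → (29, 34)
3P: (29, 34) + (26, 30). λ = (30 - 34)/(26 - 29) ≡ 33/34 mod 37. 34⁻¹ ≡ 12 (mod 37), so λ ≡ 26.
  x = λ² - 29 - 26 = 676 - 55 ≡ 29; y = λ·(29 - 29) - 34 ≡ 3. → (29, 3)
3P = (29, 3).
Next 2Q:
Repeated addition: build up to 2Q.
2Q: tangent at (34, 30): λ = (3·34² + 22)/(2·30) ≡ 12/23. 23⁻¹ ≡ 29 (mod 37), so λ ≡ 12·29 ≡ 15.
  x = λ² - 34 - 34 = 225 - 68 ≡ 9; y = λ·(34 - 9) - 30 ≡ 12. → (9, 12)
2Q = (9, 12).
Finally 3P + 2Q:
(29, 3) + (9, 12). λ = (12 - 3)/(9 - 29) ≡ 9/17 mod 37. 17⁻¹ ≡ 24 (mod 37), so λ ≡ 31.
  x = λ² - 29 - 9 = 961 - 38 ≡ 35; y = λ·(29 - 35) - 3 ≡ 33. → (35, 33)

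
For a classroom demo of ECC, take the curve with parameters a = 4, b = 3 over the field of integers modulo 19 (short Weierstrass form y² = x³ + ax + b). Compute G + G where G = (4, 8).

(18, 13)

tangent at (4, 8): λ = (3·4² + 4)/(2·8) ≡ 14/16. 16⁻¹ ≡ 6 (mod 19), so λ ≡ 14·6 ≡ 8.
  x = λ² - 4 - 4 = 64 - 8 ≡ 18; y = λ·(4 - 18) - 8 ≡ 13. → (18, 13)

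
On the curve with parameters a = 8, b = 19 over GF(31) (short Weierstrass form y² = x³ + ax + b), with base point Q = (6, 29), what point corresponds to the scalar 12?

(1, 20)

Repeated addition: build up to 12Q.
2Q: tangent at (6, 29): λ = (3·6² + 8)/(2·29) ≡ 23/27. 27⁻¹ ≡ 23 (mod 31), so λ ≡ 23·23 ≡ 2.
  x = λ² - 6 - 6 = 4 - 12 ≡ 23; y = λ·(6 - 23) - 29 ≡ 30. → (23, 30)
3Q: (23, 30) + (6, 29). λ = (29 - 30)/(6 - 23) ≡ 30/14 mod 31. 14⁻¹ ≡ 20 (mod 31) since 14·20 = 280 ≡ 1, so λ ≡ 11.
  x = λ² - 23 - 6 = 121 - 29 ≡ 30; y = λ·(23 - 30) - 30 ≡ 17. → (30, 17)
4Q: (30, 17) + (6, 29). λ = (29 - 17)/(6 - 30) ≡ 12/7 mod 31. 7⁻¹ ≡ 9 (mod 31), so λ ≡ 15.
  x = λ² - 30 - 6 = 225 - 36 ≡ 3; y = λ·(30 - 3) - 17 ≡ 16. → (3, 16)
5Q: (3, 16) + (6, 29). λ = (29 - 16)/(6 - 3) ≡ 13/3 mod 31. 3⁻¹ ≡ 21 (mod 31), so λ ≡ 25.
  x = λ² - 3 - 6 = 625 - 9 ≡ 27; y = λ·(3 - 27) - 16 ≡ 4. → (27, 4)
6Q: (27, 4) + (6, 29). λ = (29 - 4)/(6 - 27) ≡ 25/10 mod 31. 10⁻¹ ≡ 28 (mod 31) since 10·28 = 280 ≡ 1, so λ ≡ 18.
  x = λ² - 27 - 6 = 324 - 33 ≡ 12; y = λ·(27 - 12) - 4 ≡ 18. → (12, 18)
7Q: (12, 18) + (6, 29). λ = (29 - 18)/(6 - 12) ≡ 11/25 mod 31. 25⁻¹ ≡ 5 (mod 31), so λ ≡ 24.
  x = λ² - 12 - 6 = 576 - 18 ≡ 0; y = λ·(12 - 0) - 18 ≡ 22. → (0, 22)
8Q: (0, 22) + (6, 29). λ = (29 - 22)/(6 - 0) ≡ 7/6 mod 31. 6⁻¹ ≡ 26 (mod 31), so λ ≡ 27.
  x = λ² - 0 - 6 = 729 - 6 ≡ 10; y = λ·(0 - 10) - 22 ≡ 18. → (10, 18)
9Q: (10, 18) + (6, 29). λ = (29 - 18)/(6 - 10) ≡ 11/27 mod 31. 27⁻¹ ≡ 23 (mod 31), so λ ≡ 5.
  x = λ² - 10 - 6 = 25 - 16 ≡ 9; y = λ·(10 - 9) - 18 ≡ 18. → (9, 18)
10Q: (9, 18) + (6, 29). λ = (29 - 18)/(6 - 9) ≡ 11/28 mod 31. 28⁻¹ ≡ 10 (mod 31) since 28·10 = 280 ≡ 1, so λ ≡ 17.
  x = λ² - 9 - 6 = 289 - 15 ≡ 26; y = λ·(9 - 26) - 18 ≡ 3. → (26, 3)
11Q: (26, 3) + (6, 29). λ = (29 - 3)/(6 - 26) ≡ 26/11 mod 31. 11⁻¹ ≡ 17 (mod 31) since 11·17 = 187 ≡ 1, so λ ≡ 8.
  x = λ² - 26 - 6 = 64 - 32 ≡ 1; y = λ·(26 - 1) - 3 ≡ 11. → (1, 11)
12Q: (1, 11) + (6, 29). λ = (29 - 11)/(6 - 1) ≡ 18/5 mod 31. 5⁻¹ ≡ 25 (mod 31), so λ ≡ 16.
  x = λ² - 1 - 6 = 256 - 7 ≡ 1; y = λ·(1 - 1) - 11 ≡ 20. → (1, 20)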